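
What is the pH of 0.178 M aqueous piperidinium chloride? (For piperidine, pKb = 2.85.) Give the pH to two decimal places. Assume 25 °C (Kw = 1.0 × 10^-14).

C5H10NH2+ is the conjugate acid of the weak base C5H10NH.
Kb = 10^(−2.85) = 1.41 × 10^-3
Ka = Kw/Kb = 1.0×10^-14 / 1.41 × 10^-3 = 7.09 × 10^-12
Ka = x²/(0.178 − x) = 7.09 × 10^-12
Assume x ≪ 0.178: x ≈ √(7.09 × 10^-12 × 0.178) = 1.12 × 10^-6 M
(x/C₀ = 0.00063% < 5%, so the approximation holds.)
pH = −log(1.12 × 10^-6) = 5.95

pH = 5.95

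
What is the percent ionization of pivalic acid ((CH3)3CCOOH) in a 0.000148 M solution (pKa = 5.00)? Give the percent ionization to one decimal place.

22.8%

(CH3)3CCOOH ⇌ (CH3)3CCOO- + H+; let x = [H+] at equilibrium.
Ka = 10^(−5.00) = 1.00 × 10^-5
Ka = x²/(C₀ − x); solving the quadratic gives x = 3.38 × 10^-5 M.
Fraction ionized = 3.38 × 10^-5 / 0.000148 = 0.2284 → 22.8%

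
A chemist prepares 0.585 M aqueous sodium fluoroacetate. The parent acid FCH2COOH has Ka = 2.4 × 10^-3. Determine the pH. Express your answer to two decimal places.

pH = 8.19

FCH2COO- is the conjugate base of the weak acid FCH2COOH.
Kb = Kw/Ka = 1.0×10^-14 / 2.4 × 10^-3 = 4.17 × 10^-12
Kb = [OH-]²/(0.585 − [OH-]) = 4.17 × 10^-12
Assume [OH-] ≪ 0.585: [OH-] ≈ √(4.17 × 10^-12 × 0.585) = 1.56 × 10^-6 M
pOH = −log(1.56 × 10^-6) = 5.81; pH = 14.00 − 5.81 = 8.19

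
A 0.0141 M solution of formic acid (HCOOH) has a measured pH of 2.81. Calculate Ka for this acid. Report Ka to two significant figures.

Ka = 1.9 × 10^-4

[H+] = 10^(-2.81) = 1.55 × 10^-3 M
At equilibrium [HA] = 0.0141 − 1.55 × 10^-3 = 1.26 × 10^-2 M
Ka = [H+][A-]/[HA] = (1.55 × 10^-3)² / 1.26 × 10^-2 = 1.9 × 10^-4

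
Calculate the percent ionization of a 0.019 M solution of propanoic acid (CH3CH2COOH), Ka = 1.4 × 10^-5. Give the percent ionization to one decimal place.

2.7%

CH3CH2COOH ⇌ CH3CH2COO- + H+; let x = [H+] at equilibrium.
x ≈ √(Ka·C₀) = √(1.4 × 10^-5 × 0.019) = 5.16 × 10^-4 M
Fraction ionized = 5.16 × 10^-4 / 0.019 = 0.0272 → 2.7%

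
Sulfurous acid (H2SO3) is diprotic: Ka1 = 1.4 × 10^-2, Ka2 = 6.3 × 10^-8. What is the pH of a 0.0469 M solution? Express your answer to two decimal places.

pH = 1.71

Since Ka1 ≫ Ka2, the first ionization dominates [H+].
Ka1 = x²/(0.0469 − x) = 1.4 × 10^-2
Solving the quadratic: x = (−Ka1 + √(Ka1² + 4·Ka1·C₀))/2 = 1.96 × 10^-2 M
pH = −log(1.96 × 10^-2) = 1.71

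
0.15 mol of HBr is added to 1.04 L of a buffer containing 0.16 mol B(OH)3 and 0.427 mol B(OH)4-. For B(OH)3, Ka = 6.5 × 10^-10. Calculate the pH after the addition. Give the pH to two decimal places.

pH = 9.14

After neutralization: n(B(OH)3) = 0.31 mol, n(B(OH)4-) = 0.277 mol.
pKa = −log(6.5 × 10^-10) = 9.187
pH = pKa + log(n_B(OH)4-/n_B(OH)3) = 9.187 + log(0.277/0.31) = 9.187 + (-0.049)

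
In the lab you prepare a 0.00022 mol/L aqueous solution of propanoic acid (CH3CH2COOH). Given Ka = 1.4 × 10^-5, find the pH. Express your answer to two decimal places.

CH3CH2COOH ⇌ CH3CH2COO- + H+
Ka = [H+]²/(0.00022 − [H+]) = 1.4 × 10^-5
[H+] is not negligible relative to C₀; solve [H+]² + 1.4e-05·[H+] − 3.08e-09 = 0.
[H+] = [−1.4e-05 + √(1.4e-05² + 1.23e-08)]/2 = 4.89 × 10^-5 M
pH = −log[H+] = −log(4.89 × 10^-5) = 4.31

pH = 4.31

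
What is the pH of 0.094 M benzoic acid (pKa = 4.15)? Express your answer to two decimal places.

pH = 2.59

C6H5COOH ⇌ C6H5COO- + H+
Ka = 10^(−4.15) = 7.08 × 10^-5
Ka = x²/(0.094 − x) = 7.08 × 10^-5
Neglecting x in the denominator: x = √(7.08 × 10^-5 × 0.094) = 2.58 × 10^-3 M
Check: 2.7% ionized — well under 5%, approximation valid.
pH = −log[H+] = −log(2.58 × 10^-3) = 2.59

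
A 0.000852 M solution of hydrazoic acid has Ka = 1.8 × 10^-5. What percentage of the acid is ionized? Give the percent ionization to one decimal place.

13.5%

HN3 ⇌ N3- + H+; let x = [H+] at equilibrium.
Ka = x²/(C₀ − x); solving the quadratic gives x = 1.15 × 10^-4 M.
Fraction ionized = 1.15 × 10^-4 / 0.000852 = 0.1350 → 13.5%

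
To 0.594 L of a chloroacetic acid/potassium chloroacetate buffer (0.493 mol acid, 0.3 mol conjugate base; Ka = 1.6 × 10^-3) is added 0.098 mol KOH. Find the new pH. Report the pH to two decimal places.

pH = 2.80

After neutralization: n(ClCH2COOH) = 0.395 mol, n(ClCH2COO-) = 0.398 mol.
pKa = −log(1.6 × 10^-3) = 2.796
pH = pKa + log([A⁻]/[HA]) = 2.796 + log(0.398/0.395) = 2.796 +0.003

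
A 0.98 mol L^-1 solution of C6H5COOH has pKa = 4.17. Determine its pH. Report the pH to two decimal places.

pH = 2.09

C6H5COOH ⇌ C6H5COO- + H+
Ka = 10^(−4.17) = 6.76 × 10^-5
Let x = [H+] at equilibrium. Ka = x²/(0.98 − x).
Neglecting x in the denominator: x = √(6.76 × 10^-5 × 0.98) = 8.14 × 10^-3 M
(x/C₀ = 0.83% < 5%, so the approximation holds.)
pH = −log[H+] = −log(8.14 × 10^-3) = 2.09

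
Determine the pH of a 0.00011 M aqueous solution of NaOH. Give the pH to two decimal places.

pH = 10.04

NaOH is a strong base; [OH-] = 0.00011 M.
pOH = -log(0.00011) = 3.96
pH = 14.00 - 3.96 = 10.04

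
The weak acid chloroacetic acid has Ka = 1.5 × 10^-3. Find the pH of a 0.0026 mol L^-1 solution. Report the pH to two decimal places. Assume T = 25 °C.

pH = 2.87

ClCH2COOH ⇌ ClCH2COO- + H+
Ka = [H+]²/(0.0026 − [H+]) = 1.5 × 10^-3
The 5% rule fails; solving [H+]² + Ka·[H+] − Ka·C₀ = 0 exactly:
[H+] = (−Ka + √(Ka² + 4·Ka·C₀))/2 = 1.36 × 10^-3 M
pH = −log(1.36 × 10^-3) = 2.87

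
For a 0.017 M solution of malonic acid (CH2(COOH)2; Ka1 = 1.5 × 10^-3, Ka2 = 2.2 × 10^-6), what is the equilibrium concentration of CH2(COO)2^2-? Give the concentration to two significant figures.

2.2 × 10^-6 M

First ionization gives [H+] ≈ [CH2(COOH)COO-] = 4.36 × 10^-3 M.
Second step: Ka2 = [H+][CH2(COO)2^2-]/[CH2(COOH)COO-] ≈ [CH2(COO)2^2-] (since [H+] ≈ [CH2(COOH)COO-]).
So [CH2(COO)2^2-] ≈ Ka2.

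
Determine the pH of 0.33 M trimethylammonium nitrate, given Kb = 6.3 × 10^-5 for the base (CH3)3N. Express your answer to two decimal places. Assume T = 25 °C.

(CH3)3NH+ is the conjugate acid of the weak base (CH3)3N.
Ka = Kw/Kb = 1.0×10^-14 / 6.3 × 10^-5 = 1.59 × 10^-10
Ka = [H+]²/(0.33 − [H+]) = 1.59 × 10^-10
Since Ka ≪ C₀, [H+] ≈ √(Ka·C₀) = 7.24 × 10^-6 M.
Check: 0.0022% ionized — well under 5%, approximation valid.
pH = −log[H+] = −log(7.24 × 10^-6) = 5.14

pH = 5.14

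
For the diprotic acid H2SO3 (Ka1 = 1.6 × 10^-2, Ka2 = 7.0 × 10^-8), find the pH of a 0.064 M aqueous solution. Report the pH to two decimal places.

pH = 1.60

Ka1 ≫ Ka2, so treat the first dissociation as the only significant source of H+.
Ka1 = x²/(0.064 − x) = 1.6 × 10^-2
Solving the quadratic: x = (−Ka1 + √(Ka1² + 4·Ka1·C₀))/2 = 2.50 × 10^-2 M
pH = −log(2.50 × 10^-2) = 1.60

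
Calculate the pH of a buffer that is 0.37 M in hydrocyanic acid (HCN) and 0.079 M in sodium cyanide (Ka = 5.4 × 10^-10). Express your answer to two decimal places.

pKa = −log(5.4 × 10^-10) = 9.268
Henderson–Hasselbalch: pH = pKa + log([CN-]/[HCN]) = 9.268 + log(0.079/0.37)
pH = 9.268 + (-0.671) = 8.60

pH = 8.60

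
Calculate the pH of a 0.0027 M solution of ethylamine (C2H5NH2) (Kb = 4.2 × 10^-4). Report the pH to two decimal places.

pH = 10.94

C2H5NH2 + H2O ⇌ C2H5NH3+ + OH-
From the ICE table, Kb = [OH-]²/(0.0027 − [OH-]) = 4.2 × 10^-4.
Here C₀/Kb ≈ 6.43, so the small-[OH-] approximation fails. Use the quadratic:
[OH-] = [−0.00042 + √(0.00042² + 4.54e-06)]/2 = 8.75 × 10^-4 M
pOH = −log(8.75 × 10^-4) = 3.06; pH = 14.00 − 3.06 = 10.94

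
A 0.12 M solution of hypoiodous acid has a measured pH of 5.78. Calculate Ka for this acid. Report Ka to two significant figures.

[H+] = 10^(-5.78) = 1.66 × 10^-6 M
At equilibrium [HA] = 0.12 − 1.66 × 10^-6 = 1.20 × 10^-1 M
Ka = [H+][A-]/[HA] = (1.66 × 10^-6)² / 1.20 × 10^-1 = 2.3 × 10^-11

Ka = 2.3 × 10^-11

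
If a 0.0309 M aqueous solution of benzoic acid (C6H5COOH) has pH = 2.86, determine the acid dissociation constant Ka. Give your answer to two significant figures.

Ka = 6.5 × 10^-5

[H+] = 10^(-2.86) = 1.38 × 10^-3 M
At equilibrium [HA] = 0.0309 − 1.38 × 10^-3 = 2.95 × 10^-2 M
Ka = [H+][A-]/[HA] = (1.38 × 10^-3)² / 2.95 × 10^-2 = 6.5 × 10^-5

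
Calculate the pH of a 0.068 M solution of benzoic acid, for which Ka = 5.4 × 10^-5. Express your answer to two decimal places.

pH = 2.72

C6H5COOH ⇌ C6H5COO- + H+
Let x = [H+] at equilibrium. Ka = x²/(0.068 − x).
Assume x ≪ 0.068: x ≈ √(5.4 × 10^-5 × 0.068) = 1.92 × 10^-3 M
(x/C₀ = 2.8% < 5%, so the approximation holds.)
pH = −log(1.92 × 10^-3) = 2.72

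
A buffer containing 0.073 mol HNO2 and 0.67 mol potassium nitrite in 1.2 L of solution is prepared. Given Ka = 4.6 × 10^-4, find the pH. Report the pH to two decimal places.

pH = 4.30

pKa = −log(4.6 × 10^-4) = 3.337
pH = pKa + log([A⁻]/[HA]) = 3.337 + log(0.67/0.073)
pH = 3.337 + (+0.963) = 4.30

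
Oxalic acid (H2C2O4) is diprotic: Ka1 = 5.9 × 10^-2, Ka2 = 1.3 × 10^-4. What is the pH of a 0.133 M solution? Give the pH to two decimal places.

Since Ka1 ≫ Ka2, the first ionization dominates [H+].
Ka1 = x²/(0.133 − x) = 5.9 × 10^-2
Solving the quadratic: x = (−Ka1 + √(Ka1² + 4·Ka1·C₀))/2 = 6.39 × 10^-2 M
pH = −log(6.39 × 10^-2) = 1.19

pH = 1.19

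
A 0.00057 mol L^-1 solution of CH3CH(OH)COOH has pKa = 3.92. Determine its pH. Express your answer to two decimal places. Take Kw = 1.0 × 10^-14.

pH = 3.68

CH3CH(OH)COOH ⇌ CH3CH(OH)COO- + H+
Ka = 10^(−3.92) = 1.20 × 10^-4
Ka = [H+]²/(0.00057 − [H+]) = 1.20 × 10^-4
[H+] is not negligible relative to C₀; solve [H+]² + 0.00012·[H+] − 6.84e-08 = 0.
[H+] = (−Ka + √(Ka² + 4·Ka·C₀))/2 = 2.08 × 10^-4 M
pH = −log[H+] = −log(2.08 × 10^-4) = 3.68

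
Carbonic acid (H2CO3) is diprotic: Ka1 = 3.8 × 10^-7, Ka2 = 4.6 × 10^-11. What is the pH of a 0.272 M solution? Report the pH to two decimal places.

Ka1 ≫ Ka2, so treat the first dissociation as the only significant source of H+.
Ka1 = x²/(0.272 − x) = 3.8 × 10^-7
x ≈ √(3.8 × 10^-7 × 0.272) = 3.21 × 10^-4 M
pH = −log(3.21 × 10^-4) = 3.49

pH = 3.49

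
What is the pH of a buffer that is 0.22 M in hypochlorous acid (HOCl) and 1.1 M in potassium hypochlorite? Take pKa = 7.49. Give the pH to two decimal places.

Henderson–Hasselbalch: pH = pKa + log([OCl-]/[HOCl]) = 7.49 + log(1.1/0.22)
pH = 7.49 + (+0.699) = 8.19

pH = 8.19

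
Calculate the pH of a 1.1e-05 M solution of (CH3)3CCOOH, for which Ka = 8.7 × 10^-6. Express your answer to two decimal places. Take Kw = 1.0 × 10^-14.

pH = 5.20

(CH3)3CCOOH ⇌ (CH3)3CCOO- + H+
From the ICE table, Ka = [H+]²/(1.1e-05 − [H+]) = 8.7 × 10^-6.
The 5% rule fails; solving [H+]² + Ka·[H+] − Ka·C₀ = 0 exactly:
[H+] = (−Ka + √(Ka² + 4·Ka·C₀))/2 = 6.36 × 10^-6 M
pH = −log[H+] = −log(6.36 × 10^-6) = 5.20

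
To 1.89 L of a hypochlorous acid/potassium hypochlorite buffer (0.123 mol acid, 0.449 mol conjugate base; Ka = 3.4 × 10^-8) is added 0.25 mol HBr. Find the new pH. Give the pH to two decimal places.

Added H+ converts OCl- to HOCl: HOCl → 0.373 mol, OCl- → 0.199 mol.
pKa = −log(3.4 × 10^-8) = 7.469
Henderson–Hasselbalch with mole ratio 0.199/0.373: pH = 7.469 + (-0.273)

pH = 7.20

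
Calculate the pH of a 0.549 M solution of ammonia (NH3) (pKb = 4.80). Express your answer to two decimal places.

NH3 + H2O ⇌ NH4+ + OH-
Kb = 10^(−4.80) = 1.58 × 10^-5
Let x = [OH-] at equilibrium. Kb = x²/(0.549 − x).
Assume x ≪ 0.549: x ≈ √(1.58 × 10^-5 × 0.549) = 2.95 × 10^-3 M
pOH = 2.53, so pH = 14.00 − pOH = 11.47

pH = 11.47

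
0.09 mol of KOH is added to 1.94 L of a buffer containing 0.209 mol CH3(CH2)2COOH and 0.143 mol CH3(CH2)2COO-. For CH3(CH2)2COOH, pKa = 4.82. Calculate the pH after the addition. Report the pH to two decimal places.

pH = 5.11

OH- converts CH3(CH2)2COOH to CH3(CH2)2COO-: CH3(CH2)2COOH → 0.119 mol, CH3(CH2)2COO- → 0.233 mol.
pH = pKa + log(n_CH3(CH2)2COO-/n_CH3(CH2)2COOH) = 4.82 + log(0.233/0.119) = 4.82 + (+0.292)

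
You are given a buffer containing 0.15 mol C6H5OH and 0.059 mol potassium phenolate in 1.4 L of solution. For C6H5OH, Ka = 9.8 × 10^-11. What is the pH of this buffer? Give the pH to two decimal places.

pKa = −log(9.8 × 10^-11) = 10.009
Henderson–Hasselbalch: pH = pKa + log([C6H5O-]/[C6H5OH]) = 10.009 + log(0.059/0.15)
pH = 10.009 + (-0.405) = 9.60

pH = 9.60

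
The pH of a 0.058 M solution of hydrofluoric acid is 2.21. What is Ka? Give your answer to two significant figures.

Ka = 7.3 × 10^-4

[H+] = 10^(-2.21) = 6.17 × 10^-3 M
At equilibrium [HA] = 0.058 − 6.17 × 10^-3 = 5.18 × 10^-2 M
Ka = [H+][A-]/[HA] = (6.17 × 10^-3)² / 5.18 × 10^-2 = 7.3 × 10^-4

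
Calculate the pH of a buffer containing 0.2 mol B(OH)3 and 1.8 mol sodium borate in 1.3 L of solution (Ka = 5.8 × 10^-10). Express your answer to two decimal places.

pKa = −log(5.8 × 10^-10) = 9.237
Using pH = pKa + log([base]/[acid]) with [base]/[acid] = 1.8/0.2:
pH = 9.237 + (+0.954) = 10.19

pH = 10.19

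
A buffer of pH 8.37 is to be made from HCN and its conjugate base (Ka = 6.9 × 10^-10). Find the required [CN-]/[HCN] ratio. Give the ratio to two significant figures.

pKa = -log(6.9 × 10^-10) = 9.161
pH = pKa + log(r) ⇒ log(r) = 8.37 − 9.161 = -0.791
r = [CN-]/[HCN] = 10^(-0.791) = 0.162

ratio = 0.16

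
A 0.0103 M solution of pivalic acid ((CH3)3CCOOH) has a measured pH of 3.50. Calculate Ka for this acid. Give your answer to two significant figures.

Ka = 1.0 × 10^-5

[H+] = 10^(-3.50) = 3.16 × 10^-4 M
At equilibrium [HA] = 0.0103 − 3.16 × 10^-4 = 9.98 × 10^-3 M
Ka = [H+][A-]/[HA] = (3.16 × 10^-4)² / 9.98 × 10^-3 = 1.0 × 10^-5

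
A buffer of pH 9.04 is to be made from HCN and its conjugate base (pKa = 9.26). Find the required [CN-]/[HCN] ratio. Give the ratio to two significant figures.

ratio = 0.60

pH = pKa + log(r) ⇒ log(r) = 9.04 − 9.26 = -0.22
r = [CN-]/[HCN] = 10^(-0.22) = 0.603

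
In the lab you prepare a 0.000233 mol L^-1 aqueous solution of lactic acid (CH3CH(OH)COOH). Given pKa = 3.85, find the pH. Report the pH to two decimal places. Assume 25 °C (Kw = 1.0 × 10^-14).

CH3CH(OH)COOH ⇌ CH3CH(OH)COO- + H+
Ka = 10^(−3.85) = 1.41 × 10^-4
From the ICE table, Ka = x²/(0.000233 − x) = 1.41 × 10^-4.
The 5% rule fails; solving x² + Ka·x − Ka·C₀ = 0 exactly:
x = (−Ka + √(Ka² + 4·Ka·C₀))/2 = 1.24 × 10^-4 M
pH = −log[H+] = −log(1.24 × 10^-4) = 3.91

pH = 3.91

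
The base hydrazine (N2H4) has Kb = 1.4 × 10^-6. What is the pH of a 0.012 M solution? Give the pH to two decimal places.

N2H4 + H2O ⇌ N2H5+ + OH-
From the ICE table, Kb = x²/(0.012 − x) = 1.4 × 10^-6.
Since Kb ≪ C₀, x ≈ √(Kb·C₀) = 1.30 × 10^-4 M.
(x/C₀ = 1.1% < 5%, so the approximation holds.)
pOH = −log(1.30 × 10^-4) = 3.89; pH = 14.00 − 3.89 = 10.11

pH = 10.11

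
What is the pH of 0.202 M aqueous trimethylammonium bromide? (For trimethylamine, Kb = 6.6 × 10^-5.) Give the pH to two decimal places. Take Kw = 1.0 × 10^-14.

(CH3)3NH+ is the conjugate acid of the weak base (CH3)3N.
Ka = Kw/Kb = 1.0×10^-14 / 6.6 × 10^-5 = 1.52 × 10^-10
Ka = [H+]²/(0.202 − [H+]) = 1.52 × 10^-10
Assume [H+] ≪ 0.202: [H+] ≈ √(1.52 × 10^-10 × 0.202) = 5.54 × 10^-6 M
Check: 0.0027% ionized — well under 5%, approximation valid.
pH = −log[H+] = −log(5.54 × 10^-6) = 5.26

pH = 5.26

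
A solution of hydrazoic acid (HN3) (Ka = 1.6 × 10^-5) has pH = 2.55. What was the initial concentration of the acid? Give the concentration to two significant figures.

C₀ = 5.0 × 10^-1 M

[H+] = 10^(-2.55) = 2.82 × 10^-3 M = x
Ka = x²/(C₀ − x) ⇒ C₀ = x + x²/Ka
C₀ = 2.82 × 10^-3 + (2.82 × 10^-3)²/(1.6 × 10^-5) = 5.00 × 10^-1 M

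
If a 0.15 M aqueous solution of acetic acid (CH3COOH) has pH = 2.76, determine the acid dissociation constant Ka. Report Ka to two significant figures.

Ka = 2.0 × 10^-5

[H+] = 10^(-2.76) = 1.74 × 10^-3 M
At equilibrium [HA] = 0.15 − 1.74 × 10^-3 = 1.48 × 10^-1 M
Ka = [H+][A-]/[HA] = (1.74 × 10^-3)² / 1.48 × 10^-1 = 2.0 × 10^-5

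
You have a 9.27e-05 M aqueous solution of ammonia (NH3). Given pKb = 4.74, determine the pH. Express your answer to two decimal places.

NH3 + H2O ⇌ NH4+ + OH-
Kb = 10^(−4.74) = 1.82 × 10^-5
From the ICE table, Kb = [OH-]²/(9.27e-05 − [OH-]) = 1.82 × 10^-5.
Here C₀/Kb ≈ 5.09, so the small-[OH-] approximation fails. Use the quadratic:
[OH-] = (−Kb + √(Kb² + 4·Kb·C₀))/2 = 3.30 × 10^-5 M
pOH = −log(3.30 × 10^-5) = 4.48; pH = 14.00 − 4.48 = 9.52

pH = 9.52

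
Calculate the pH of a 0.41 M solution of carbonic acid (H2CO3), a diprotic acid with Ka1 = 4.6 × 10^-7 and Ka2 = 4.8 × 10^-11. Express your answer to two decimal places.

pH = 3.36

Since Ka1 ≫ Ka2, the first ionization dominates [H+].
Ka1 = x²/(0.41 − x) = 4.6 × 10^-7
x ≈ √(4.6 × 10^-7 × 0.41) = 4.34 × 10^-4 M
pH = −log(4.34 × 10^-4) = 3.36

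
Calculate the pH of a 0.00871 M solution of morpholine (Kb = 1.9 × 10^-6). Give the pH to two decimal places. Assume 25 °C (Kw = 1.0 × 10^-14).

pH = 10.11

C4H8ONH + H2O ⇌ C4H8ONH2+ + OH-
Kb = x²/(0.00871 − x) = 1.9 × 10^-6
Neglecting x in the denominator: x = √(1.9 × 10^-6 × 0.00871) = 1.29 × 10^-4 M
pOH = −log(1.29 × 10^-4) = 3.89; pH = 14.00 − 3.89 = 10.11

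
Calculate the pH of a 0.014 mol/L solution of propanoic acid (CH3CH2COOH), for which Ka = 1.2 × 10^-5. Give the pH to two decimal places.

CH3CH2COOH ⇌ CH3CH2COO- + H+
Ka = [H+]²/(0.014 − [H+]) = 1.2 × 10^-5
Assume [H+] ≪ 0.014: [H+] ≈ √(1.2 × 10^-5 × 0.014) = 4.10 × 10^-4 M
([H+]/C₀ = 2.9% < 5%, so the approximation holds.)
pH = −log(4.10 × 10^-4) = 3.39

pH = 3.39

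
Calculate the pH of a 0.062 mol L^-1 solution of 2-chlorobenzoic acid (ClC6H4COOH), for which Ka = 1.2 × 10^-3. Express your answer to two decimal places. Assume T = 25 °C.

pH = 2.09

ClC6H4COOH ⇌ ClC6H4COO- + H+
From the ICE table, Ka = [H+]²/(0.062 − [H+]) = 1.2 × 10^-3.
Here C₀/Ka ≈ 51.7, so the small-[H+] approximation fails. Use the quadratic:
[H+] = [−0.0012 + √(0.0012² + 0.000298)]/2 = 8.05 × 10^-3 M
pH = −log[H+] = −log(8.05 × 10^-3) = 2.09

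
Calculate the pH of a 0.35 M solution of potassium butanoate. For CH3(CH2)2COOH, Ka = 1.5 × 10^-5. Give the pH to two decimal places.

pH = 9.18

CH3(CH2)2COO- is the conjugate base of the weak acid CH3(CH2)2COOH.
Kb = Kw/Ka = 1.0×10^-14 / 1.5 × 10^-5 = 6.67 × 10^-10
From the ICE table, Kb = x²/(0.35 − x) = 6.67 × 10^-10.
Assume x ≪ 0.35: x ≈ √(6.67 × 10^-10 × 0.35) = 1.53 × 10^-5 M
(x/C₀ = 0.0044% < 5%, so the approximation holds.)
pOH = 4.82, so pH = 14.00 − pOH = 9.18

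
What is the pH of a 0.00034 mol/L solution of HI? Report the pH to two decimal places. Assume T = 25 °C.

pH = 3.47

HI is a strong acid and dissociates completely, so [H+] = 0.00034 M.
pH = -log(0.00034) = 3.47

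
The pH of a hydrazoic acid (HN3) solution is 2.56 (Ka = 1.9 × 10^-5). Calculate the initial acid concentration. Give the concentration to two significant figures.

C₀ = 4.0 × 10^-1 M

[H+] = 10^(-2.56) = 2.75 × 10^-3 M = x
Ka = x²/(C₀ − x) ⇒ C₀ = x + x²/Ka
C₀ = 2.75 × 10^-3 + (2.75 × 10^-3)²/(1.9 × 10^-5) = 4.01 × 10^-1 M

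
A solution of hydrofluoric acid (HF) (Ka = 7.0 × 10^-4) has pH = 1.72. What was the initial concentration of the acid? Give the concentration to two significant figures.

[H+] = 10^(-1.72) = 1.91 × 10^-2 M = x
Ka = x²/(C₀ − x) ⇒ C₀ = x + x²/Ka
C₀ = 1.91 × 10^-2 + (1.91 × 10^-2)²/(7.0 × 10^-4) = 5.40 × 10^-1 M

C₀ = 5.4 × 10^-1 M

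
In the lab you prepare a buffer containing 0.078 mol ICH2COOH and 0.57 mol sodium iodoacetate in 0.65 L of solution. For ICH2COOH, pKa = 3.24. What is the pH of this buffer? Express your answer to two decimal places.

pH = 4.10

Using pH = pKa + log([base]/[acid]) with [base]/[acid] = 0.57/0.078:
pH = 3.24 + (+0.864) = 4.10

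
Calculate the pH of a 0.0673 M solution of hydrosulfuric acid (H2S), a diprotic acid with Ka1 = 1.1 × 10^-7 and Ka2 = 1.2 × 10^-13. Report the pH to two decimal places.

Ka1 ≫ Ka2, so treat the first dissociation as the only significant source of H+.
Ka1 = x²/(0.0673 − x) = 1.1 × 10^-7
x ≈ √(1.1 × 10^-7 × 0.0673) = 8.60 × 10^-5 M
pH = −log(8.60 × 10^-5) = 4.07

pH = 4.07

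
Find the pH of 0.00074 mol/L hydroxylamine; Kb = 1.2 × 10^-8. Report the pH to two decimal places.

NH2OH + H2O ⇌ NH3OH+ + OH-
From the ICE table, Kb = [OH-]²/(0.00074 − [OH-]) = 1.2 × 10^-8.
Assume [OH-] ≪ 0.00074: [OH-] ≈ √(1.2 × 10^-8 × 0.00074) = 2.98 × 10^-6 M
([OH-]/C₀ = 0.4% < 5%, so the approximation holds.)
pOH = 5.53, so pH = 14.00 − pOH = 8.47

pH = 8.47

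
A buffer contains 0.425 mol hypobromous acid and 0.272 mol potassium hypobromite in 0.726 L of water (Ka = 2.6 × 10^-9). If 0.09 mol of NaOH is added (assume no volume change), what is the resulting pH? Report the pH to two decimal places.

pH = 8.62

OH- converts HOBr to OBr-: HOBr → 0.335 mol, OBr- → 0.362 mol.
pKa = −log(2.6 × 10^-9) = 8.585
pH = pKa + log([A⁻]/[HA]) = 8.585 + log(0.362/0.335) = 8.585 +0.034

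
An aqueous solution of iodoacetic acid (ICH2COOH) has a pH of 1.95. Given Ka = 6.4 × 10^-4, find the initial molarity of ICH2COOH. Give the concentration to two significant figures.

C₀ = 2.1 × 10^-1 M

[H+] = 10^(-1.95) = 1.12 × 10^-2 M = x
Ka = x²/(C₀ − x) ⇒ C₀ = x + x²/Ka
C₀ = 1.12 × 10^-2 + (1.12 × 10^-2)²/(6.4 × 10^-4) = 2.07 × 10^-1 M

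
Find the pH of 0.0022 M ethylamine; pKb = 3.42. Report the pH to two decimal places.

pH = 10.87

C2H5NH2 + H2O ⇌ C2H5NH3+ + OH-
Kb = 10^(−3.42) = 3.80 × 10^-4
Kb = [OH-]²/(0.0022 − [OH-]) = 3.80 × 10^-4
Here C₀/Kb ≈ 5.79, so the small-[OH-] approximation fails. Use the quadratic:
[OH-] = (−Kb + √(Kb² + 4·Kb·C₀))/2 = 7.44 × 10^-4 M
pOH = 3.13, so pH = 14.00 − pOH = 10.87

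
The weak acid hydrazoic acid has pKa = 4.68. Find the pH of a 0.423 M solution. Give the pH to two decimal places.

HN3 ⇌ N3- + H+
Ka = 10^(−4.68) = 2.09 × 10^-5
Ka = x²/(0.423 − x) = 2.09 × 10^-5
Assume x ≪ 0.423: x ≈ √(2.09 × 10^-5 × 0.423) = 2.97 × 10^-3 M
pH = −log[H+] = −log(2.97 × 10^-3) = 2.53

pH = 2.53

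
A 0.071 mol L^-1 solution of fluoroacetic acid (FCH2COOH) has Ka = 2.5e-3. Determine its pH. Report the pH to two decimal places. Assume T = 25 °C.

FCH2COOH ⇌ FCH2COO- + H+
Let x = [H+] at equilibrium. Ka = x²/(0.071 − x).
x is not negligible relative to C₀; solve x² + 0.0025·x − 0.000177 = 0.
x = (−Ka + √(Ka² + 4·Ka·C₀))/2 = 1.21 × 10^-2 M
pH = −log[H+] = −log(1.21 × 10^-2) = 1.92

pH = 1.92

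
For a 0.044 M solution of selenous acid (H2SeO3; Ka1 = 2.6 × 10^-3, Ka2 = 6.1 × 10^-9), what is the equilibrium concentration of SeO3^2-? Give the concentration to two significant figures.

First ionization gives [H+] ≈ [HSeO3-] = 9.47 × 10^-3 M.
Second step: Ka2 = [H+][SeO3^2-]/[HSeO3-] ≈ [SeO3^2-] (since [H+] ≈ [HSeO3-]).
So [SeO3^2-] ≈ Ka2.

6.1 × 10^-9 M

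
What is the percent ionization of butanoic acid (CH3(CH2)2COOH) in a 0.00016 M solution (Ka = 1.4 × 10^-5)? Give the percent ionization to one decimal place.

25.5%

CH3(CH2)2COOH ⇌ CH3(CH2)2COO- + H+; let x = [H+] at equilibrium.
Ka = x²/(C₀ − x); solving the quadratic gives x = 4.08 × 10^-5 M.
% ionization = x/C₀ × 100% = 4.08 × 10^-5/0.00016 × 100% = 25.5%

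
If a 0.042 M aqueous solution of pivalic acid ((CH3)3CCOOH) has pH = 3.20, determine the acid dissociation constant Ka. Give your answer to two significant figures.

[H+] = 10^(-3.20) = 6.31 × 10^-4 M
At equilibrium [HA] = 0.042 − 6.31 × 10^-4 = 4.14 × 10^-2 M
Ka = [H+][A-]/[HA] = (6.31 × 10^-4)² / 4.14 × 10^-2 = 9.6 × 10^-6

Ka = 9.6 × 10^-6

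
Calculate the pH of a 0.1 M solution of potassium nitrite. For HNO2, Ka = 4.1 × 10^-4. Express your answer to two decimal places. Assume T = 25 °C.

NO2- is the conjugate base of the weak acid HNO2.
Kb = Kw/Ka = 1.0×10^-14 / 4.1 × 10^-4 = 2.44 × 10^-11
From the ICE table, Kb = x²/(0.1 − x) = 2.44 × 10^-11.
Since Kb ≪ C₀, x ≈ √(Kb·C₀) = 1.56 × 10^-6 M.
pOH = 5.81, so pH = 14.00 − pOH = 8.19

pH = 8.19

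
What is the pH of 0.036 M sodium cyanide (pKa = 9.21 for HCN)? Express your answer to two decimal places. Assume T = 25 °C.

pH = 10.88

CN- is the conjugate base of the weak acid HCN.
Ka = 10^(−9.21) = 6.17 × 10^-10
Kb = Kw/Ka = 1.0×10^-14 / 6.17 × 10^-10 = 1.62 × 10^-5
From the ICE table, Kb = x²/(0.036 − x) = 1.62 × 10^-5.
Assume x ≪ 0.036: x ≈ √(1.62 × 10^-5 × 0.036) = 7.64 × 10^-4 M
pOH = 3.12, so pH = 14.00 − pOH = 10.88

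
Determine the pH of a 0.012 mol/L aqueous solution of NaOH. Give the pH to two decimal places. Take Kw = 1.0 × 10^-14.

NaOH is a strong base; [OH-] = 0.012 M.
pOH = -log(0.012) = 1.92
pH = 14.00 - 1.92 = 12.08

pH = 12.08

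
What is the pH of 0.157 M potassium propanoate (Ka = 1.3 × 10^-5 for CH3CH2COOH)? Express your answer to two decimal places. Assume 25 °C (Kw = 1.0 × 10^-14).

pH = 9.04

CH3CH2COO- is the conjugate base of the weak acid CH3CH2COOH.
Kb = Kw/Ka = 1.0×10^-14 / 1.3 × 10^-5 = 7.69 × 10^-10
From the ICE table, Kb = [OH-]²/(0.157 − [OH-]) = 7.69 × 10^-10.
Neglecting [OH-] in the denominator: [OH-] = √(7.69 × 10^-10 × 0.157) = 1.10 × 10^-5 M
pOH = −log(1.10 × 10^-5) = 4.96; pH = 14.00 − 4.96 = 9.04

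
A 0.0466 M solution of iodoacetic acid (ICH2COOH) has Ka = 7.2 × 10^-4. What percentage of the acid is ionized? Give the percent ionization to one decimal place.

11.7%

ICH2COOH ⇌ ICH2COO- + H+; let x = [H+] at equilibrium.
Ka = x²/(C₀ − x); solving the quadratic gives x = 5.44 × 10^-3 M.
Fraction ionized = 5.44 × 10^-3 / 0.0466 = 0.1167 → 11.7%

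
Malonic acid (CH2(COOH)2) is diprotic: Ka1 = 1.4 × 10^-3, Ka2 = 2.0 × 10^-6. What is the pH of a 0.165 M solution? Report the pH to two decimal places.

pH = 1.84

Ka1 ≫ Ka2, so treat the first dissociation as the only significant source of H+.
Ka1 = x²/(0.165 − x) = 1.4 × 10^-3
Solving the quadratic: x = (−Ka1 + √(Ka1² + 4·Ka1·C₀))/2 = 1.45 × 10^-2 M
pH = −log(1.45 × 10^-2) = 1.84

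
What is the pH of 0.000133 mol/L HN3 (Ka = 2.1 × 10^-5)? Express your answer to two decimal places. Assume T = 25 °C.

pH = 4.36

HN3 ⇌ N3- + H+
Ka = [H+]²/(0.000133 − [H+]) = 2.1 × 10^-5
Here C₀/Ka ≈ 6.33, so the small-[H+] approximation fails. Use the quadratic:
[H+] = (−Ka + √(Ka² + 4·Ka·C₀))/2 = 4.34 × 10^-5 M
pH = −log(4.34 × 10^-5) = 4.36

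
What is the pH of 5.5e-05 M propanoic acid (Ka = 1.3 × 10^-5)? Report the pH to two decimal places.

pH = 4.68

CH3CH2COOH ⇌ CH3CH2COO- + H+
From the ICE table, Ka = [H+]²/(5.5e-05 − [H+]) = 1.3 × 10^-5.
The 5% rule fails; solving [H+]² + Ka·[H+] − Ka·C₀ = 0 exactly:
[H+] = (−Ka + √(Ka² + 4·Ka·C₀))/2 = 2.10 × 10^-5 M
pH = −log[H+] = −log(2.10 × 10^-5) = 4.68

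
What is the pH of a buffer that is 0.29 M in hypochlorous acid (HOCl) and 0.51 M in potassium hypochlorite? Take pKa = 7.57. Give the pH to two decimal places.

pH = 7.82

pH = pKa + log([A⁻]/[HA]) = 7.57 + log(0.51/0.29)
pH = 7.57 + (+0.245) = 7.82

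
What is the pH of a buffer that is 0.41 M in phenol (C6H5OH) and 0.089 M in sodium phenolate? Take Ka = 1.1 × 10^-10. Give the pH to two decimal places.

pH = 9.30

pKa = −log(1.1 × 10^-10) = 9.959
pH = pKa + log([A⁻]/[HA]) = 9.959 + log(0.089/0.41)
pH = 9.959 + (-0.663) = 9.30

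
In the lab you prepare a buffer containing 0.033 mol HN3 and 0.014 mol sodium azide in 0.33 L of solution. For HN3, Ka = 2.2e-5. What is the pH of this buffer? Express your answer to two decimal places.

pH = 4.29

pKa = −log(2.2 × 10^-5) = 4.658
pH = pKa + log([A⁻]/[HA]) = 4.658 + log(0.014/0.033)
pH = 4.658 + (-0.372) = 4.29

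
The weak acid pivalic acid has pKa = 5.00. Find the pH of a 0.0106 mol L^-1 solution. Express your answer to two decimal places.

pH = 3.49

(CH3)3CCOOH ⇌ (CH3)3CCOO- + H+
Ka = 10^(−5.00) = 1.00 × 10^-5
Ka = x²/(0.0106 − x) = 1.00 × 10^-5
Since Ka ≪ C₀, x ≈ √(Ka·C₀) = 3.26 × 10^-4 M.
(x/C₀ = 3.1% < 5%, so the approximation holds.)
pH = −log[H+] = −log(3.26 × 10^-4) = 3.49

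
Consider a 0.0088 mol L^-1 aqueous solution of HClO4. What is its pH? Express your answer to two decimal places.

HClO4 is a strong acid and dissociates completely, so [H+] = 0.0088 M.
pH = -log(0.0088) = 2.06

pH = 2.06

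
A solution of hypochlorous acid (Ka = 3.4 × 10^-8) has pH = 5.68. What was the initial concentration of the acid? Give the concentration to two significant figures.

C₀ = 1.3 × 10^-4 M

[H+] = 10^(-5.68) = 2.09 × 10^-6 M = x
Ka = x²/(C₀ − x) ⇒ C₀ = x + x²/Ka
C₀ = 2.09 × 10^-6 + (2.09 × 10^-6)²/(3.4 × 10^-8) = 1.31 × 10^-4 M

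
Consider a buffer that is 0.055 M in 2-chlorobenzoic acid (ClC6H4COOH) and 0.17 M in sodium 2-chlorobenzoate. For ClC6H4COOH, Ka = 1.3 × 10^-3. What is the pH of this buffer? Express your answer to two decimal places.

pKa = −log(1.3 × 10^-3) = 2.886
Henderson–Hasselbalch: pH = pKa + log([ClC6H4COO-]/[ClC6H4COOH]) = 2.886 + log(0.17/0.055)
pH = 2.886 + (+0.490) = 3.38

pH = 3.38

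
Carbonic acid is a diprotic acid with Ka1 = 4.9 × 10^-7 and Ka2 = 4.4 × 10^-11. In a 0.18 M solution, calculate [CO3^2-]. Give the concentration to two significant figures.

4.4 × 10^-11 M

First ionization gives [H+] ≈ [HCO3-] = 2.97 × 10^-4 M.
Second step: Ka2 = [H+][CO3^2-]/[HCO3-] ≈ [CO3^2-] (since [H+] ≈ [HCO3-]).
So [CO3^2-] ≈ Ka2.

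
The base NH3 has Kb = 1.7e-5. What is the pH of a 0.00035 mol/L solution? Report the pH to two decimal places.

pH = 9.84

NH3 + H2O ⇌ NH4+ + OH-
Let x = [OH-] at equilibrium. Kb = x²/(0.00035 − x).
The 5% rule fails; solving x² + Kb·x − Kb·C₀ = 0 exactly:
x = (−Kb + √(Kb² + 4·Kb·C₀))/2 = 6.91 × 10^-5 M
pOH = −log(6.91 × 10^-5) = 4.16; pH = 14.00 − 4.16 = 9.84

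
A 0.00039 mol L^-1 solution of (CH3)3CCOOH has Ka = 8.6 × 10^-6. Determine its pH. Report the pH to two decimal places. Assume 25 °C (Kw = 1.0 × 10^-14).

pH = 4.27

(CH3)3CCOOH ⇌ (CH3)3CCOO- + H+
From the ICE table, Ka = x²/(0.00039 − x) = 8.6 × 10^-6.
The 5% rule fails; solving x² + Ka·x − Ka·C₀ = 0 exactly:
x = [−8.6e-06 + √(8.6e-06² + 1.34e-08)]/2 = 5.38 × 10^-5 M
pH = −log(5.38 × 10^-5) = 4.27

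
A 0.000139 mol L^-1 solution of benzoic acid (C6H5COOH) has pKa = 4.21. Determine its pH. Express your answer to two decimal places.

pH = 4.18

C6H5COOH ⇌ C6H5COO- + H+
Ka = 10^(−4.21) = 6.17 × 10^-5
From the ICE table, Ka = [H+]²/(0.000139 − [H+]) = 6.17 × 10^-5.
Here C₀/Ka ≈ 2.25, so the small-[H+] approximation fails. Use the quadratic:
[H+] = [−6.17e-05 + √(6.17e-05² + 3.43e-08)]/2 = 6.68 × 10^-5 M
pH = −log(6.68 × 10^-5) = 4.18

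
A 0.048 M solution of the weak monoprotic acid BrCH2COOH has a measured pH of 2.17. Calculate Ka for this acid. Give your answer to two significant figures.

[H+] = 10^(-2.17) = 6.76 × 10^-3 M
At equilibrium [HA] = 0.048 − 6.76 × 10^-3 = 4.12 × 10^-2 M
Ka = [H+][A-]/[HA] = (6.76 × 10^-3)² / 4.12 × 10^-2 = 1.1 × 10^-3

Ka = 1.1 × 10^-3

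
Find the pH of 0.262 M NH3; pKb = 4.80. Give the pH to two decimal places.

pH = 11.31

NH3 + H2O ⇌ NH4+ + OH-
Kb = 10^(−4.80) = 1.58 × 10^-5
From the ICE table, Kb = x²/(0.262 − x) = 1.58 × 10^-5.
Assume x ≪ 0.262: x ≈ √(1.58 × 10^-5 × 0.262) = 2.03 × 10^-3 M
pOH = 2.69, so pH = 14.00 − pOH = 11.31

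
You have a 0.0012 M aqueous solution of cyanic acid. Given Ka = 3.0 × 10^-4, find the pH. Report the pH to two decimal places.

HOCN ⇌ OCN- + H+
Ka = x²/(0.0012 − x) = 3.0 × 10^-4
The 5% rule fails; solving x² + Ka·x − Ka·C₀ = 0 exactly:
x = [−0.0003 + √(0.0003² + 1.44e-06)]/2 = 4.68 × 10^-4 M
pH = −log(4.68 × 10^-4) = 3.33

pH = 3.33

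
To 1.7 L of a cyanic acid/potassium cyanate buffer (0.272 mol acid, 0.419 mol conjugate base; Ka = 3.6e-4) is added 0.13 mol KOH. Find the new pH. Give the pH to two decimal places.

After neutralization: n(HOCN) = 0.142 mol, n(OCN-) = 0.549 mol.
pKa = −log(3.6 × 10^-4) = 3.444
pH = pKa + log([A⁻]/[HA]) = 3.444 + log(0.549/0.142) = 3.444 +0.587

pH = 4.03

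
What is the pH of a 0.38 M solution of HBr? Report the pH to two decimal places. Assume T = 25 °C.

HBr is a strong acid and dissociates completely, so [H+] = 0.38 M.
pH = -log(0.38) = 0.42

pH = 0.42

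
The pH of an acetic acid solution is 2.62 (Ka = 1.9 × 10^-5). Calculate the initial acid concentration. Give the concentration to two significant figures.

C₀ = 3.1 × 10^-1 M

[H+] = 10^(-2.62) = 2.40 × 10^-3 M = x
Ka = x²/(C₀ − x) ⇒ C₀ = x + x²/Ka
C₀ = 2.40 × 10^-3 + (2.40 × 10^-3)²/(1.9 × 10^-5) = 3.06 × 10^-1 M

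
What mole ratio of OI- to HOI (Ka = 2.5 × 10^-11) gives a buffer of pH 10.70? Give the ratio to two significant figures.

ratio = 1.3

pKa = -log(2.5 × 10^-11) = 10.602
pH = pKa + log(r) ⇒ log(r) = 10.70 − 10.602 = +0.098
r = [OI-]/[HOI] = 10^(+0.098) = 1.25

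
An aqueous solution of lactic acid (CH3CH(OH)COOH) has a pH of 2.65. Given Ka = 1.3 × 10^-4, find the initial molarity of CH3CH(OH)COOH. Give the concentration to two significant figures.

[H+] = 10^(-2.65) = 2.24 × 10^-3 M = x
Ka = x²/(C₀ − x) ⇒ C₀ = x + x²/Ka
C₀ = 2.24 × 10^-3 + (2.24 × 10^-3)²/(1.3 × 10^-4) = 4.08 × 10^-2 M

C₀ = 4.1 × 10^-2 M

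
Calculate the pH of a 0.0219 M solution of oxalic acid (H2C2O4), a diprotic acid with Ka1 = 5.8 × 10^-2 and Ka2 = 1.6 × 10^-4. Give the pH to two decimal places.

Ka1 ≫ Ka2, so treat the first dissociation as the only significant source of H+.
Ka1 = x²/(0.0219 − x) = 5.8 × 10^-2
Solving the quadratic: x = (−Ka1 + √(Ka1² + 4·Ka1·C₀))/2 = 1.69 × 10^-2 M
pH = −log(1.69 × 10^-2) = 1.77

pH = 1.77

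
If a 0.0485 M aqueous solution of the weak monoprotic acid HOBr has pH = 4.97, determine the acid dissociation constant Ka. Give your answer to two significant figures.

[H+] = 10^(-4.97) = 1.07 × 10^-5 M
At equilibrium [HA] = 0.0485 − 1.07 × 10^-5 = 4.85 × 10^-2 M
Ka = [H+][A-]/[HA] = (1.07 × 10^-5)² / 4.85 × 10^-2 = 2.4 × 10^-9

Ka = 2.4 × 10^-9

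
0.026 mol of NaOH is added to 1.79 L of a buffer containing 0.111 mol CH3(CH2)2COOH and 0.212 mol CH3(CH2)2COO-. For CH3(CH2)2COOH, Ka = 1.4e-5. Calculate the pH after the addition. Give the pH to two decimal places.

pH = 5.30

OH- converts CH3(CH2)2COOH to CH3(CH2)2COO-: CH3(CH2)2COOH → 0.085 mol, CH3(CH2)2COO- → 0.238 mol.
pKa = −log(1.4 × 10^-5) = 4.854
Henderson–Hasselbalch with mole ratio 0.238/0.085: pH = 4.854 + (+0.447)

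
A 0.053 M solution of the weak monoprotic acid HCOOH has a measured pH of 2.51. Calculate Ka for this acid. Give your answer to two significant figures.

Ka = 1.9 × 10^-4

[H+] = 10^(-2.51) = 3.09 × 10^-3 M
At equilibrium [HA] = 0.053 − 3.09 × 10^-3 = 4.99 × 10^-2 M
Ka = [H+][A-]/[HA] = (3.09 × 10^-3)² / 4.99 × 10^-2 = 1.9 × 10^-4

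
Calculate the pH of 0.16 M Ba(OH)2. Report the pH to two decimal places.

pH = 13.51

Ba(OH)2 is a strong base (each formula unit releases 2 OH-); [OH-] = 0.32 M.
pOH = -log(0.32) = 0.49
pH = 14.00 - 0.49 = 13.51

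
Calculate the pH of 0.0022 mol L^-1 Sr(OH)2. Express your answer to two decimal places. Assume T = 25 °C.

Sr(OH)2 is a strong base (each formula unit releases 2 OH-); [OH-] = 0.0044 M.
pOH = -log(0.0044) = 2.36
pH = 14.00 - 2.36 = 11.64

pH = 11.64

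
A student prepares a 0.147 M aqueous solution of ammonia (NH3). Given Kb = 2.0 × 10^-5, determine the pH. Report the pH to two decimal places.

pH = 11.23

NH3 + H2O ⇌ NH4+ + OH-
Kb = x²/(0.147 − x) = 2.0 × 10^-5
Since Kb ≪ C₀, x ≈ √(Kb·C₀) = 1.71 × 10^-3 M.
pOH = −log(1.71 × 10^-3) = 2.77; pH = 14.00 − 2.77 = 11.23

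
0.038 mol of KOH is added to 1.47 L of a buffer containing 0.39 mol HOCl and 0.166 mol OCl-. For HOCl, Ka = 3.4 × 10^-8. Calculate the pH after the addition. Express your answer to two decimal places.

pH = 7.23

OH- converts HOCl to OCl-: HOCl → 0.352 mol, OCl- → 0.204 mol.
pKa = −log(3.4 × 10^-8) = 7.469
pH = pKa + log([A⁻]/[HA]) = 7.469 + log(0.204/0.352) = 7.469 -0.237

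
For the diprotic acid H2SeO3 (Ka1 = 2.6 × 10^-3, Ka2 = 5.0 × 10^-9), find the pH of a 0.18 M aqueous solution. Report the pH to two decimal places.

pH = 1.69

Since Ka1 ≫ Ka2, the first ionization dominates [H+].
Ka1 = x²/(0.18 − x) = 2.6 × 10^-3
Solving the quadratic: x = (−Ka1 + √(Ka1² + 4·Ka1·C₀))/2 = 2.04 × 10^-2 M
pH = −log(2.04 × 10^-2) = 1.69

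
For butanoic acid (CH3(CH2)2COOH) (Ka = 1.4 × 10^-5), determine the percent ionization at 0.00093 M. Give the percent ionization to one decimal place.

11.5%

CH3(CH2)2COOH ⇌ CH3(CH2)2COO- + H+; let x = [H+] at equilibrium.
Solve x² + 1.4e-05x − 1.3e-08 = 0 → x = 1.07 × 10^-4 M
% ionization = x/C₀ × 100% = 1.07 × 10^-4/0.00093 × 100% = 11.5%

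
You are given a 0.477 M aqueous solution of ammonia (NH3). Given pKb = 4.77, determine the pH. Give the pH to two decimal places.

pH = 11.45

NH3 + H2O ⇌ NH4+ + OH-
Kb = 10^(−4.77) = 1.70 × 10^-5
Kb = [OH-]²/(0.477 − [OH-]) = 1.70 × 10^-5
Neglecting [OH-] in the denominator: [OH-] = √(1.70 × 10^-5 × 0.477) = 2.85 × 10^-3 M
pOH = −log(2.85 × 10^-3) = 2.55; pH = 14.00 − 2.55 = 11.45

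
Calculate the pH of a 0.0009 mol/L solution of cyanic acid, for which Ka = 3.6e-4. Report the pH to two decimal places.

pH = 3.38

HOCN ⇌ OCN- + H+
From the ICE table, Ka = [H+]²/(0.0009 − [H+]) = 3.6 × 10^-4.
[H+] is not negligible relative to C₀; solve [H+]² + 0.00036·[H+] − 3.24e-07 = 0.
[H+] = (−Ka + √(Ka² + 4·Ka·C₀))/2 = 4.17 × 10^-4 M
pH = −log[H+] = −log(4.17 × 10^-4) = 3.38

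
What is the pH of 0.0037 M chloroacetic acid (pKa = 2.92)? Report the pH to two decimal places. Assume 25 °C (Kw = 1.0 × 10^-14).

ClCH2COOH ⇌ ClCH2COO- + H+
Ka = 10^(−2.92) = 1.20 × 10^-3
From the ICE table, Ka = [H+]²/(0.0037 − [H+]) = 1.20 × 10^-3.
[H+] is not negligible relative to C₀; solve [H+]² + 0.0012·[H+] − 4.44e-06 = 0.
[H+] = [−0.0012 + √(0.0012² + 1.78e-05)]/2 = 1.59 × 10^-3 M
pH = −log(1.59 × 10^-3) = 2.80

pH = 2.80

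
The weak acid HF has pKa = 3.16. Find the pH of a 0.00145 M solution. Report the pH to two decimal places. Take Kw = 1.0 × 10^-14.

pH = 3.15

HF ⇌ F- + H+
Ka = 10^(−3.16) = 6.92 × 10^-4
Let x = [H+] at equilibrium. Ka = x²/(0.00145 − x).
The 5% rule fails; solving x² + Ka·x − Ka·C₀ = 0 exactly:
x = [−0.000692 + √(0.000692² + 4.01e-06)]/2 = 7.14 × 10^-4 M
pH = −log[H+] = −log(7.14 × 10^-4) = 3.15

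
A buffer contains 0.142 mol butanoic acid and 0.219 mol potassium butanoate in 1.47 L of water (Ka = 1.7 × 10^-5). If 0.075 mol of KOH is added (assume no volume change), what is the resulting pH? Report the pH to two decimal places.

pH = 5.41

OH- converts CH3(CH2)2COOH to CH3(CH2)2COO-: CH3(CH2)2COOH → 0.067 mol, CH3(CH2)2COO- → 0.294 mol.
pKa = −log(1.7 × 10^-5) = 4.770
pH = pKa + log(n_CH3(CH2)2COO-/n_CH3(CH2)2COOH) = 4.770 + log(0.294/0.067) = 4.770 + (+0.642)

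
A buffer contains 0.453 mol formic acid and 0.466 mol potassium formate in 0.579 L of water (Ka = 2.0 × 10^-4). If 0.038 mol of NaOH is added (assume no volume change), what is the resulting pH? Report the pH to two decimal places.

pH = 3.78

After neutralization: n(HCOOH) = 0.415 mol, n(HCOO-) = 0.504 mol.
pKa = −log(2.0 × 10^-4) = 3.699
Henderson–Hasselbalch with mole ratio 0.504/0.415: pH = 3.699 + (+0.084)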